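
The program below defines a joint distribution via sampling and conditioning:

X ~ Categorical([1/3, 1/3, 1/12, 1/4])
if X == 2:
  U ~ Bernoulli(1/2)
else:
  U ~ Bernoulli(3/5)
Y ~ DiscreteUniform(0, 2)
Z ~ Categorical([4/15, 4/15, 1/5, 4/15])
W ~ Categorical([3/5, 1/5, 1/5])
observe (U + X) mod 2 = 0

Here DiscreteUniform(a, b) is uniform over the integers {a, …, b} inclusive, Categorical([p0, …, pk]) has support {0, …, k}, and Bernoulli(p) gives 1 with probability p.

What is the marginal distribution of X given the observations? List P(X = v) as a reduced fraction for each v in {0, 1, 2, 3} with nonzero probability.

P(X=0) = 16/63, P(X=1) = 8/21, P(X=2) = 5/63, P(X=3) = 2/7

Enumerate traces; 144 have nonzero weight after conditioning:
  (X=0, U=0, Y=0, Z=0, W=0) weight 8/1125
  (X=0, U=0, Y=0, Z=0, W=1) weight 8/3375
  (X=0, U=0, Y=0, Z=0, W=2) weight 8/3375
  (X=0, U=0, Y=0, Z=1, W=0) weight 8/1125
  (X=0, U=0, Y=0, Z=1, W=1) weight 8/3375
  (X=0, U=0, Y=0, Z=1, W=2) weight 8/3375
  (X=0, U=0, Y=0, Z=2, W=0) weight 2/375
  (X=0, U=0, Y=0, Z=2, W=1) weight 2/1125
  (X=1, U=1, Y=0, Z=0, W=0) weight 4/375
  (X=2, U=0, Y=0, Z=0, W=0) weight 1/450
  … 134 more
Group by X:
  weight(X=0) = 2/15
  weight(X=1) = 1/5
  weight(X=2) = 1/24
  weight(X=3) = 3/20
Total weight = 2/15 + 1/5 + 1/24 + 3/20 = 21/40
P(X=0 | obs) = 2/15 / 21/40 = 16/63
P(X=1 | obs) = 1/5 / 21/40 = 8/21
P(X=2 | obs) = 1/24 / 21/40 = 5/63
P(X=3 | obs) = 3/20 / 21/40 = 2/7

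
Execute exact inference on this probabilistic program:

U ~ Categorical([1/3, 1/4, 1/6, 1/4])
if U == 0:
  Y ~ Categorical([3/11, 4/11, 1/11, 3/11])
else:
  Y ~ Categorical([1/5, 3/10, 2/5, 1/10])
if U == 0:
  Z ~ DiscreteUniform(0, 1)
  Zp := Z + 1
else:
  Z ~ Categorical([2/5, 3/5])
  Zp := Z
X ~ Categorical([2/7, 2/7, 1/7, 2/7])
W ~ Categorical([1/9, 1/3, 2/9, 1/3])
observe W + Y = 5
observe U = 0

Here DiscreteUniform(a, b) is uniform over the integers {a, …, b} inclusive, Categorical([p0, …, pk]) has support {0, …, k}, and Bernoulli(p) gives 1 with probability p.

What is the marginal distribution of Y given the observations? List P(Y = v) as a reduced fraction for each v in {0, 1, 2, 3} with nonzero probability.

Enumerate traces; 16 have nonzero weight after conditioning:
  (U=0, Y=2, Z=0, X=0, W=3) weight 1/693
  (U=0, Y=2, Z=0, X=1, W=3) weight 1/693
  (U=0, Y=2, Z=0, X=2, W=3) weight 1/1386
  (U=0, Y=2, Z=0, X=3, W=3) weight 1/693
  (U=0, Y=2, Z=1, X=0, W=3) weight 1/693
  (U=0, Y=2, Z=1, X=1, W=3) weight 1/693
  (U=0, Y=2, Z=1, X=2, W=3) weight 1/1386
  (U=0, Y=2, Z=1, X=3, W=3) weight 1/693
  (U=0, Y=3, Z=0, X=0, W=2) weight 2/693
  … 7 more
Group by Y:
  weight(Y=2) = 1/99
  weight(Y=3) = 2/99
Total weight = 1/99 + 2/99 = 1/33
P(Y=2 | obs) = 1/99 / 1/33 = 1/3
P(Y=3 | obs) = 2/99 / 1/33 = 2/3

P(Y=2) = 1/3, P(Y=3) = 2/3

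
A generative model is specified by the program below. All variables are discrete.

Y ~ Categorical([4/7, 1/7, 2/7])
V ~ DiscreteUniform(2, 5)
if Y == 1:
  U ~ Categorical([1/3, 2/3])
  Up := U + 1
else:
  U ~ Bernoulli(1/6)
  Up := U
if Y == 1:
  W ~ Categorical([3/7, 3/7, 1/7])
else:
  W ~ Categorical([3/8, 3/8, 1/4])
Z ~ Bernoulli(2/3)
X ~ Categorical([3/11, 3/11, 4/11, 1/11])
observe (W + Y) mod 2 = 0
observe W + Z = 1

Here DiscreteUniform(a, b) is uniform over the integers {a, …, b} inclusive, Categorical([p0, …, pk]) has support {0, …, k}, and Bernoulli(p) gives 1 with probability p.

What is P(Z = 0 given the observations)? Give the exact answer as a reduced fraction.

P(Z = 0 | obs) = 2/23

Enumerate traces; 96 have nonzero weight after conditioning:
  (Y=0, V=2, U=0, W=0, Z=1, X=0) weight 5/616
  (Y=0, V=2, U=0, W=0, Z=1, X=1) weight 5/616
  (Y=0, V=2, U=0, W=0, Z=1, X=2) weight 5/462
  (Y=0, V=2, U=0, W=0, Z=1, X=3) weight 5/1848
  (Y=0, V=2, U=1, W=0, Z=1, X=0) weight 1/616
  (Y=0, V=2, U=1, W=0, Z=1, X=1) weight 1/616
  (Y=0, V=2, U=1, W=0, Z=1, X=2) weight 1/462
  (Y=0, V=2, U=1, W=0, Z=1, X=3) weight 1/1848
  (Y=1, V=2, U=0, W=1, Z=0, X=0) weight 1/2156
  … 87 more
Group by Z:
  weight(Z=0) = 1/49
  weight(Z=1) = 3/14
Total weight = 1/49 + 3/14 = 23/98
P(Z=0 | obs) = 1/49 / 23/98 = 2/23
P(Z=1 | obs) = 3/14 / 23/98 = 21/23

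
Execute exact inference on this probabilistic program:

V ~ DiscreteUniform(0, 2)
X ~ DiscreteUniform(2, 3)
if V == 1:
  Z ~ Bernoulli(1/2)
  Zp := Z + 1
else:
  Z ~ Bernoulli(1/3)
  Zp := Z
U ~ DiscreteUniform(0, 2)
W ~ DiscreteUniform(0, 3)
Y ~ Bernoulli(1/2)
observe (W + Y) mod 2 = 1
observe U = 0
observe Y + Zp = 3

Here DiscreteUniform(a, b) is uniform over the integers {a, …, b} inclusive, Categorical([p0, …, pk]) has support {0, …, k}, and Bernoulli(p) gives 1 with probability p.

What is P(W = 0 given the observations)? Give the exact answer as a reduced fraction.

Enumerate traces; 4 have nonzero weight after conditioning:
  (V=1, X=2, Z=1, U=0, W=0, Y=1) weight 1/288
  (V=1, X=2, Z=1, U=0, W=2, Y=1) weight 1/288
  (V=1, X=3, Z=1, U=0, W=0, Y=1) weight 1/288
  (V=1, X=3, Z=1, U=0, W=2, Y=1) weight 1/288
Group by W:
  weight(W=0) = 1/144
  weight(W=2) = 1/144
Total weight = 1/144 + 1/144 = 1/72
P(W=0 | obs) = 1/144 / 1/72 = 1/2
P(W=2 | obs) = 1/144 / 1/72 = 1/2

P(W = 0 | obs) = 1/2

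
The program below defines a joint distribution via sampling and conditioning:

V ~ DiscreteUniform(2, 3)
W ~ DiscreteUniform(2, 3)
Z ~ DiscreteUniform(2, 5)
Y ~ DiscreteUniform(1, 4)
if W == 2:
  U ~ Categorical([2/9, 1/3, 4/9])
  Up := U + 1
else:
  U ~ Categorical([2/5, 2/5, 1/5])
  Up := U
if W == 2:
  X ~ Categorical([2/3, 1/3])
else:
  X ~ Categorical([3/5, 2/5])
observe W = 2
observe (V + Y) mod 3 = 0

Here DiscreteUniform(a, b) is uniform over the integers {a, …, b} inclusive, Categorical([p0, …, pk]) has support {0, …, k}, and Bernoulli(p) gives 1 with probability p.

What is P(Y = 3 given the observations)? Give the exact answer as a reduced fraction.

Enumerate traces; 72 have nonzero weight after conditioning:
  (V=2, W=2, Z=2, Y=1, U=0, X=0) weight 1/432
  (V=2, W=2, Z=2, Y=1, U=0, X=1) weight 1/864
  (V=2, W=2, Z=2, Y=1, U=1, X=0) weight 1/288
  (V=2, W=2, Z=2, Y=1, U=1, X=1) weight 1/576
  (V=2, W=2, Z=2, Y=1, U=2, X=0) weight 1/216
  (V=2, W=2, Z=2, Y=1, U=2, X=1) weight 1/432
  (V=2, W=2, Z=2, Y=4, U=0, X=0) weight 1/432
  (V=2, W=2, Z=2, Y=4, U=0, X=1) weight 1/864
  (V=3, W=2, Z=2, Y=3, U=0, X=0) weight 1/432
  … 63 more
Group by Y:
  weight(Y=1) = 1/16
  weight(Y=3) = 1/16
  weight(Y=4) = 1/16
Total weight = 1/16 + 1/16 + 1/16 = 3/16
P(Y=1 | obs) = 1/16 / 3/16 = 1/3
P(Y=3 | obs) = 1/16 / 3/16 = 1/3
P(Y=4 | obs) = 1/16 / 3/16 = 1/3

P(Y = 3 | obs) = 1/3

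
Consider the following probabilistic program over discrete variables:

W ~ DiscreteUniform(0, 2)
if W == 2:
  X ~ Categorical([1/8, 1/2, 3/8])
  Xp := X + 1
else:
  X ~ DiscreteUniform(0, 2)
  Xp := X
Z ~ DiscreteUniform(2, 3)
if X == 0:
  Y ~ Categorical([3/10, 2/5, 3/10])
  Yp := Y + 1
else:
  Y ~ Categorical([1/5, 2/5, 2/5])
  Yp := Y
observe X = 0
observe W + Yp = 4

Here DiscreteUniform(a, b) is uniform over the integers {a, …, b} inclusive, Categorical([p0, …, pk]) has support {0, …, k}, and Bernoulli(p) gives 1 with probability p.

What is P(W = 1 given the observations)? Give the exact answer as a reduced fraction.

Enumerate traces; 4 have nonzero weight after conditioning:
  (W=1, X=0, Z=2, Y=2) weight 1/60
  (W=1, X=0, Z=3, Y=2) weight 1/60
  (W=2, X=0, Z=2, Y=1) weight 1/120
  (W=2, X=0, Z=3, Y=1) weight 1/120
Group by W:
  weight(W=1) = 1/30
  weight(W=2) = 1/60
Total weight = 1/30 + 1/60 = 1/20
P(W=1 | obs) = 1/30 / 1/20 = 2/3
P(W=2 | obs) = 1/60 / 1/20 = 1/3

P(W = 1 | obs) = 2/3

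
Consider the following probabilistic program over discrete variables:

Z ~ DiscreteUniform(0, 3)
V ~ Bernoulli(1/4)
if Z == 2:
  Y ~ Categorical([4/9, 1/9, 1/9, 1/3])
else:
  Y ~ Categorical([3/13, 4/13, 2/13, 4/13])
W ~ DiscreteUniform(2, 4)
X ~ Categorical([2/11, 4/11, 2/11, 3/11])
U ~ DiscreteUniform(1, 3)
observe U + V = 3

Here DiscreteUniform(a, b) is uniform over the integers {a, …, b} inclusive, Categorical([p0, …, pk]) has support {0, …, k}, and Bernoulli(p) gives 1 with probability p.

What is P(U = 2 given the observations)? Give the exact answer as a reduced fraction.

Enumerate traces; 384 have nonzero weight after conditioning:
  (Z=0, V=0, Y=0, W=2, X=0, U=3) weight 1/1144
  (Z=0, V=0, Y=0, W=2, X=1, U=3) weight 1/572
  (Z=0, V=0, Y=0, W=2, X=2, U=3) weight 1/1144
  (Z=0, V=0, Y=0, W=2, X=3, U=3) weight 3/2288
  (Z=0, V=0, Y=0, W=3, X=0, U=3) weight 1/1144
  (Z=0, V=0, Y=0, W=3, X=1, U=3) weight 1/572
  (Z=0, V=0, Y=0, W=3, X=2, U=3) weight 1/1144
  (Z=0, V=0, Y=0, W=3, X=3, U=3) weight 3/2288
  (Z=0, V=1, Y=0, W=2, X=0, U=2) weight 1/3432
  … 375 more
Group by U:
  weight(U=2) = 1/12
  weight(U=3) = 1/4
Total weight = 1/12 + 1/4 = 1/3
P(U=2 | obs) = 1/12 / 1/3 = 1/4
P(U=3 | obs) = 1/4 / 1/3 = 3/4

P(U = 2 | obs) = 1/4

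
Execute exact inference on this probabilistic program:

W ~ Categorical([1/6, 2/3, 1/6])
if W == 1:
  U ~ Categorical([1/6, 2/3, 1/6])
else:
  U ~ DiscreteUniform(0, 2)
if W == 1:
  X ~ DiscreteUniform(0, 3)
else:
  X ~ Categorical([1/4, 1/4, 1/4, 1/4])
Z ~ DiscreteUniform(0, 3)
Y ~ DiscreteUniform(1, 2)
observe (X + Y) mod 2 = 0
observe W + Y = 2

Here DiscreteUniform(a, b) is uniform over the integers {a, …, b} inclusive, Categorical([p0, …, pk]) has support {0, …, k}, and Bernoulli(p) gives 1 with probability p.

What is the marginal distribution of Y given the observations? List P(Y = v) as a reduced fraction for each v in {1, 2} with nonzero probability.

P(Y=1) = 4/5, P(Y=2) = 1/5

Enumerate traces; 48 have nonzero weight after conditioning:
  (W=0, U=0, X=0, Z=0, Y=2) weight 1/576
  (W=0, U=0, X=0, Z=1, Y=2) weight 1/576
  (W=0, U=0, X=0, Z=2, Y=2) weight 1/576
  (W=0, U=0, X=0, Z=3, Y=2) weight 1/576
  (W=0, U=0, X=2, Z=0, Y=2) weight 1/576
  (W=0, U=0, X=2, Z=1, Y=2) weight 1/576
  (W=0, U=0, X=2, Z=2, Y=2) weight 1/576
  (W=0, U=0, X=2, Z=3, Y=2) weight 1/576
  (W=1, U=0, X=1, Z=0, Y=1) weight 1/288
  … 39 more
Group by Y:
  weight(Y=1) = 1/6
  weight(Y=2) = 1/24
Total weight = 1/6 + 1/24 = 5/24
P(Y=1 | obs) = 1/6 / 5/24 = 4/5
P(Y=2 | obs) = 1/24 / 5/24 = 1/5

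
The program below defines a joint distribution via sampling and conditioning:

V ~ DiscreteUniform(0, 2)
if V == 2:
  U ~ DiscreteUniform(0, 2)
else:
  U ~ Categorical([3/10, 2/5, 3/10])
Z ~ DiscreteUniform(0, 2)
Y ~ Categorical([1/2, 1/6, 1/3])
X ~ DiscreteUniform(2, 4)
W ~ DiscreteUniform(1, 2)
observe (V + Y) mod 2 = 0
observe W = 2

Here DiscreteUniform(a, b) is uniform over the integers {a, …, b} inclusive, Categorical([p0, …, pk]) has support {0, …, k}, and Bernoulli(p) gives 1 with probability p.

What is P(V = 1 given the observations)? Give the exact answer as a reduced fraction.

Enumerate traces; 135 have nonzero weight after conditioning:
  (V=0, U=0, Z=0, Y=0, X=2, W=2) weight 1/360
  (V=0, U=0, Z=0, Y=0, X=3, W=2) weight 1/360
  (V=0, U=0, Z=0, Y=0, X=4, W=2) weight 1/360
  (V=0, U=0, Z=0, Y=2, X=2, W=2) weight 1/540
  (V=0, U=0, Z=0, Y=2, X=3, W=2) weight 1/540
  (V=0, U=0, Z=0, Y=2, X=4, W=2) weight 1/540
  (V=0, U=0, Z=1, Y=0, X=2, W=2) weight 1/360
  (V=0, U=0, Z=1, Y=0, X=3, W=2) weight 1/360
  (V=1, U=0, Z=0, Y=1, X=2, W=2) weight 1/1080
  (V=2, U=0, Z=0, Y=0, X=2, W=2) weight 1/324
  … 125 more
Group by V:
  weight(V=0) = 5/36
  weight(V=1) = 1/36
  weight(V=2) = 5/36
Total weight = 5/36 + 1/36 + 5/36 = 11/36
P(V=0 | obs) = 5/36 / 11/36 = 5/11
P(V=1 | obs) = 1/36 / 11/36 = 1/11
P(V=2 | obs) = 5/36 / 11/36 = 5/11

P(V = 1 | obs) = 1/11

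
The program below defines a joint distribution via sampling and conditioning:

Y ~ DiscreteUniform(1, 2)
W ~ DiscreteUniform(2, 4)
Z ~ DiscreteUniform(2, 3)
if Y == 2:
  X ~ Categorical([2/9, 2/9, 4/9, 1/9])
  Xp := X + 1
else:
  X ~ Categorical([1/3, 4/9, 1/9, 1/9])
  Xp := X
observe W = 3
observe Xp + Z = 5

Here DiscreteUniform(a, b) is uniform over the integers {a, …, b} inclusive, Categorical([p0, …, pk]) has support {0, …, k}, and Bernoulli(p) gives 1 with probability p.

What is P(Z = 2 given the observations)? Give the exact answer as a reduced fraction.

Enumerate traces; 4 have nonzero weight after conditioning:
  (Y=1, W=3, Z=2, X=3) weight 1/108
  (Y=1, W=3, Z=3, X=2) weight 1/108
  (Y=2, W=3, Z=2, X=2) weight 1/27
  (Y=2, W=3, Z=3, X=1) weight 1/54
Group by Z:
  weight(Z=2) = 5/108
  weight(Z=3) = 1/36
Total weight = 5/108 + 1/36 = 2/27
P(Z=2 | obs) = 5/108 / 2/27 = 5/8
P(Z=3 | obs) = 1/36 / 2/27 = 3/8

P(Z = 2 | obs) = 5/8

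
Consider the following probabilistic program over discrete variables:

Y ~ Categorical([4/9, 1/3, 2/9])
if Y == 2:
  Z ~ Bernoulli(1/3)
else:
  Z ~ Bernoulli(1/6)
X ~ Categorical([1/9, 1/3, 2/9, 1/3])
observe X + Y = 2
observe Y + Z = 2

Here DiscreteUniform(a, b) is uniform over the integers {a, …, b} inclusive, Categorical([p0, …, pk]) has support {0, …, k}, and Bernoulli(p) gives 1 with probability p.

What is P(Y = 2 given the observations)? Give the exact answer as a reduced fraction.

Enumerate traces; 2 have nonzero weight after conditioning:
  (Y=1, Z=1, X=1) weight 1/54
  (Y=2, Z=0, X=0) weight 4/243
Group by Y:
  weight(Y=1) = 1/54
  weight(Y=2) = 4/243
Total weight = 1/54 + 4/243 = 17/486
P(Y=1 | obs) = 1/54 / 17/486 = 9/17
P(Y=2 | obs) = 4/243 / 17/486 = 8/17

P(Y = 2 | obs) = 8/17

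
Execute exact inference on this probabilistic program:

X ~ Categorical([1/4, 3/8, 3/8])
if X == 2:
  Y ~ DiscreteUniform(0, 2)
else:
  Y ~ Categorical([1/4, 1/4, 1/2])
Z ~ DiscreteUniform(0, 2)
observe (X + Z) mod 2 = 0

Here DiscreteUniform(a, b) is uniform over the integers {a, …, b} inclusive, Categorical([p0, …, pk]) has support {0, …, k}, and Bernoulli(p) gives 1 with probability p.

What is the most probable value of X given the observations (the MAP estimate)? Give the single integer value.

argmax_v P(X = v | obs) = 2

Enumerate traces; 15 have nonzero weight after conditioning:
  (X=0, Y=0, Z=0) weight 1/48
  (X=0, Y=0, Z=2) weight 1/48
  (X=0, Y=1, Z=0) weight 1/48
  (X=0, Y=1, Z=2) weight 1/48
  (X=0, Y=2, Z=0) weight 1/24
  (X=0, Y=2, Z=2) weight 1/24
  (X=1, Y=0, Z=1) weight 1/32
  (X=1, Y=1, Z=1) weight 1/32
  (X=2, Y=0, Z=0) weight 1/24
  … 6 more
Group by X:
  weight(X=0) = 1/6
  weight(X=1) = 1/8
  weight(X=2) = 1/4
Total weight = 1/6 + 1/8 + 1/4 = 13/24
P(X=0 | obs) = 1/6 / 13/24 = 4/13
P(X=1 | obs) = 1/8 / 13/24 = 3/13
P(X=2 | obs) = 1/4 / 13/24 = 6/13
argmax = 2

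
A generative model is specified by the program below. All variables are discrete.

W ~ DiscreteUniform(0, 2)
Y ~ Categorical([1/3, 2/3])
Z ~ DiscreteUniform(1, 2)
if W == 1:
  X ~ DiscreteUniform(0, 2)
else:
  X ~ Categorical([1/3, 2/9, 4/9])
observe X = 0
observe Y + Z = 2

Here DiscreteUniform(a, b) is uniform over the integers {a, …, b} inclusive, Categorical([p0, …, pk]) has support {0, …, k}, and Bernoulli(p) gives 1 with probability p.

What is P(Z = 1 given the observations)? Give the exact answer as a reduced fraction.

Enumerate traces; 6 have nonzero weight after conditioning:
  (W=0, Y=0, Z=2, X=0) weight 1/54
  (W=0, Y=1, Z=1, X=0) weight 1/27
  (W=1, Y=0, Z=2, X=0) weight 1/54
  (W=1, Y=1, Z=1, X=0) weight 1/27
  (W=2, Y=0, Z=2, X=0) weight 1/54
  (W=2, Y=1, Z=1, X=0) weight 1/27
Group by Z:
  weight(Z=1) = 1/9
  weight(Z=2) = 1/18
Total weight = 1/9 + 1/18 = 1/6
P(Z=1 | obs) = 1/9 / 1/6 = 2/3
P(Z=2 | obs) = 1/18 / 1/6 = 1/3

P(Z = 1 | obs) = 2/3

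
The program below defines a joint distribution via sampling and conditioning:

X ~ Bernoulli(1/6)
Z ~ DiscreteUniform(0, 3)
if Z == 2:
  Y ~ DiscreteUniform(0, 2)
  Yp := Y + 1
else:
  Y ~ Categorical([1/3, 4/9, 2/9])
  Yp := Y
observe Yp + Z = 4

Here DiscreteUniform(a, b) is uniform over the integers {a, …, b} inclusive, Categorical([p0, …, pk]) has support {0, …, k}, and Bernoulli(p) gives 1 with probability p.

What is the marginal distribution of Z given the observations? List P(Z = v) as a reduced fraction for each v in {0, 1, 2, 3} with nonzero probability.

Enumerate traces; 4 have nonzero weight after conditioning:
  (X=0, Z=2, Y=1) weight 5/72
  (X=0, Z=3, Y=1) weight 5/54
  (X=1, Z=2, Y=1) weight 1/72
  (X=1, Z=3, Y=1) weight 1/54
Group by Z:
  weight(Z=2) = 1/12
  weight(Z=3) = 1/9
Total weight = 1/12 + 1/9 = 7/36
P(Z=2 | obs) = 1/12 / 7/36 = 3/7
P(Z=3 | obs) = 1/9 / 7/36 = 4/7

P(Z=2) = 3/7, P(Z=3) = 4/7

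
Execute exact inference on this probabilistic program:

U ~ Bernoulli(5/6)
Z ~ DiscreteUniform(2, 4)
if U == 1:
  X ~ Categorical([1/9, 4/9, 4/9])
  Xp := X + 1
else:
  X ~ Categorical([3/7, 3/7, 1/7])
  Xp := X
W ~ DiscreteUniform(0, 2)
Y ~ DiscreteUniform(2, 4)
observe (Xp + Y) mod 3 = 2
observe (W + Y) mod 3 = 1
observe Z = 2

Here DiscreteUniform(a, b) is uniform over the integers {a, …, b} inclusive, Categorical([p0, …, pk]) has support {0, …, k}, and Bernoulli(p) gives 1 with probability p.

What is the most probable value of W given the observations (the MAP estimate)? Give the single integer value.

Enumerate traces; 6 have nonzero weight after conditioning:
  (U=0, Z=2, X=0, W=2, Y=2) weight 1/378
  (U=0, Z=2, X=1, W=0, Y=4) weight 1/378
  (U=0, Z=2, X=2, W=1, Y=3) weight 1/1134
  (U=1, Z=2, X=0, W=0, Y=4) weight 5/1458
  (U=1, Z=2, X=1, W=1, Y=3) weight 10/729
  (U=1, Z=2, X=2, W=2, Y=2) weight 10/729
Group by W:
  weight(W=0) = 31/5103
  weight(W=1) = 149/10206
  weight(W=2) = 167/10206
Total weight = 31/5103 + 149/10206 + 167/10206 = 1/27
P(W=0 | obs) = 31/5103 / 1/27 = 31/189
P(W=1 | obs) = 149/10206 / 1/27 = 149/378
P(W=2 | obs) = 167/10206 / 1/27 = 167/378
argmax = 2

argmax_v P(W = v | obs) = 2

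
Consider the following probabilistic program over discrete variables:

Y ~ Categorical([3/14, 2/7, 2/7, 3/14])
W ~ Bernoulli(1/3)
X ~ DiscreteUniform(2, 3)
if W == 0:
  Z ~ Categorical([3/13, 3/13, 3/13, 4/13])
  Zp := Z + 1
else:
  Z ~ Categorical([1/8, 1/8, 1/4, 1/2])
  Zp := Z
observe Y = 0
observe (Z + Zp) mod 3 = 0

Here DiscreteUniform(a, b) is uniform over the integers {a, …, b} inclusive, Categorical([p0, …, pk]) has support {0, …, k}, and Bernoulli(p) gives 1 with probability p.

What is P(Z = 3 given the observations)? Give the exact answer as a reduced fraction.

P(Z = 3 | obs) = 52/113

Enumerate traces; 6 have nonzero weight after conditioning:
  (Y=0, W=0, X=2, Z=1) weight 3/182
  (Y=0, W=0, X=3, Z=1) weight 3/182
  (Y=0, W=1, X=2, Z=0) weight 1/224
  (Y=0, W=1, X=2, Z=3) weight 1/56
  (Y=0, W=1, X=3, Z=0) weight 1/224
  (Y=0, W=1, X=3, Z=3) weight 1/56
Group by Z:
  weight(Z=0) = 1/112
  weight(Z=1) = 3/91
  weight(Z=3) = 1/28
Total weight = 1/112 + 3/91 + 1/28 = 113/1456
P(Z=0 | obs) = 1/112 / 113/1456 = 13/113
P(Z=1 | obs) = 3/91 / 113/1456 = 48/113
P(Z=3 | obs) = 1/28 / 113/1456 = 52/113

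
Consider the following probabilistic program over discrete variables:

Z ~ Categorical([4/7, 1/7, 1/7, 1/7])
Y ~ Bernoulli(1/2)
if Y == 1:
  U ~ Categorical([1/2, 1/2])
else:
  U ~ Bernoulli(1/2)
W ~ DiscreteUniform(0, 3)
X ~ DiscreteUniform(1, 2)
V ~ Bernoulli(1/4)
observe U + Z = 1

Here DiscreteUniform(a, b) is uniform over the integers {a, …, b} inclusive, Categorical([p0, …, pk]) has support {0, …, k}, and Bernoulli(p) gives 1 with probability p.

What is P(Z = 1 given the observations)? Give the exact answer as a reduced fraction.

P(Z = 1 | obs) = 1/5

Enumerate traces; 64 have nonzero weight after conditioning:
  (Z=0, Y=0, U=1, W=0, X=1, V=0) weight 3/224
  (Z=0, Y=0, U=1, W=0, X=1, V=1) weight 1/224
  (Z=0, Y=0, U=1, W=0, X=2, V=0) weight 3/224
  (Z=0, Y=0, U=1, W=0, X=2, V=1) weight 1/224
  (Z=0, Y=0, U=1, W=1, X=1, V=0) weight 3/224
  (Z=0, Y=0, U=1, W=1, X=1, V=1) weight 1/224
  (Z=0, Y=0, U=1, W=1, X=2, V=0) weight 3/224
  (Z=0, Y=0, U=1, W=1, X=2, V=1) weight 1/224
  (Z=1, Y=0, U=0, W=0, X=1, V=0) weight 3/896
  … 55 more
Group by Z:
  weight(Z=0) = 2/7
  weight(Z=1) = 1/14
Total weight = 2/7 + 1/14 = 5/14
P(Z=0 | obs) = 2/7 / 5/14 = 4/5
P(Z=1 | obs) = 1/14 / 5/14 = 1/5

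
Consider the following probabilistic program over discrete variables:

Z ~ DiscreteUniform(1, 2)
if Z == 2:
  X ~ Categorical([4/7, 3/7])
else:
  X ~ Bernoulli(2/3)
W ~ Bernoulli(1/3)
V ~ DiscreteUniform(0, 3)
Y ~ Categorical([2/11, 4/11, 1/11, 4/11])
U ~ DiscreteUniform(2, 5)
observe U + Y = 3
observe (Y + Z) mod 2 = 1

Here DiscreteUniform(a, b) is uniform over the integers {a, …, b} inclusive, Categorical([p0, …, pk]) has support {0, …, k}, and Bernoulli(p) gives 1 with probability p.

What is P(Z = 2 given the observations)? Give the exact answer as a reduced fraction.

Enumerate traces; 32 have nonzero weight after conditioning:
  (Z=1, X=0, W=0, V=0, Y=0, U=3) weight 1/792
  (Z=1, X=0, W=0, V=1, Y=0, U=3) weight 1/792
  (Z=1, X=0, W=0, V=2, Y=0, U=3) weight 1/792
  (Z=1, X=0, W=0, V=3, Y=0, U=3) weight 1/792
  (Z=1, X=0, W=1, V=0, Y=0, U=3) weight 1/1584
  (Z=1, X=0, W=1, V=1, Y=0, U=3) weight 1/1584
  (Z=1, X=0, W=1, V=2, Y=0, U=3) weight 1/1584
  (Z=1, X=0, W=1, V=3, Y=0, U=3) weight 1/1584
  (Z=2, X=0, W=0, V=0, Y=1, U=2) weight 1/231
  … 23 more
Group by Z:
  weight(Z=1) = 1/44
  weight(Z=2) = 1/22
Total weight = 1/44 + 1/22 = 3/44
P(Z=1 | obs) = 1/44 / 3/44 = 1/3
P(Z=2 | obs) = 1/22 / 3/44 = 2/3

P(Z = 2 | obs) = 2/3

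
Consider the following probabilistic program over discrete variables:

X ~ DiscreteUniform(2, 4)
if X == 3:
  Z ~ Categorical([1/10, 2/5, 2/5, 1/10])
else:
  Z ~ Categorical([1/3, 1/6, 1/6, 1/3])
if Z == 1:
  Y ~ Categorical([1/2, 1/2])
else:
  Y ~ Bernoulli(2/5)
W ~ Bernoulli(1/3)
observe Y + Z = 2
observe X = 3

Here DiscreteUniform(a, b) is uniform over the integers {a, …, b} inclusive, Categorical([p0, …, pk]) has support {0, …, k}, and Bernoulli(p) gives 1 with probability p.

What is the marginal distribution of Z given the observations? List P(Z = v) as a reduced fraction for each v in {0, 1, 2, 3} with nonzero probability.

P(Z=1) = 5/11, P(Z=2) = 6/11

Enumerate traces; 4 have nonzero weight after conditioning:
  (X=3, Z=1, Y=1, W=0) weight 2/45
  (X=3, Z=1, Y=1, W=1) weight 1/45
  (X=3, Z=2, Y=0, W=0) weight 4/75
  (X=3, Z=2, Y=0, W=1) weight 2/75
Group by Z:
  weight(Z=1) = 1/15
  weight(Z=2) = 2/25
Total weight = 1/15 + 2/25 = 11/75
P(Z=1 | obs) = 1/15 / 11/75 = 5/11
P(Z=2 | obs) = 2/25 / 11/75 = 6/11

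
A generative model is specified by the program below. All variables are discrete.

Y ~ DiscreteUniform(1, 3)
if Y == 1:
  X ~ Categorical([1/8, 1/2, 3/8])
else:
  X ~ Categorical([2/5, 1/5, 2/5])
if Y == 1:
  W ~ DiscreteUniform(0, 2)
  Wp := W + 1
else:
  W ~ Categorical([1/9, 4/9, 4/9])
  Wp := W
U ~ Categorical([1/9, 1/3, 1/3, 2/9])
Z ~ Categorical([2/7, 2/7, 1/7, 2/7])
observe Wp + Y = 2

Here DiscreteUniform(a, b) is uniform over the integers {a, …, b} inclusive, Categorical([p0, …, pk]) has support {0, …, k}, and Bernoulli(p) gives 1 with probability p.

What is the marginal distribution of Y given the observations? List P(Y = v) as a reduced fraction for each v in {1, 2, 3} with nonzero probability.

Enumerate traces; 96 have nonzero weight after conditioning:
  (Y=1, X=0, W=0, U=0, Z=0) weight 1/2268
  (Y=1, X=0, W=0, U=0, Z=1) weight 1/2268
  (Y=1, X=0, W=0, U=0, Z=2) weight 1/4536
  (Y=1, X=0, W=0, U=0, Z=3) weight 1/2268
  (Y=1, X=0, W=0, U=1, Z=0) weight 1/756
  (Y=1, X=0, W=0, U=1, Z=1) weight 1/756
  (Y=1, X=0, W=0, U=1, Z=2) weight 1/1512
  (Y=1, X=0, W=0, U=1, Z=3) weight 1/756
  (Y=2, X=0, W=0, U=0, Z=0) weight 4/8505
  … 87 more
Group by Y:
  weight(Y=1) = 1/9
  weight(Y=2) = 1/27
Total weight = 1/9 + 1/27 = 4/27
P(Y=1 | obs) = 1/9 / 4/27 = 3/4
P(Y=2 | obs) = 1/27 / 4/27 = 1/4

P(Y=1) = 3/4, P(Y=2) = 1/4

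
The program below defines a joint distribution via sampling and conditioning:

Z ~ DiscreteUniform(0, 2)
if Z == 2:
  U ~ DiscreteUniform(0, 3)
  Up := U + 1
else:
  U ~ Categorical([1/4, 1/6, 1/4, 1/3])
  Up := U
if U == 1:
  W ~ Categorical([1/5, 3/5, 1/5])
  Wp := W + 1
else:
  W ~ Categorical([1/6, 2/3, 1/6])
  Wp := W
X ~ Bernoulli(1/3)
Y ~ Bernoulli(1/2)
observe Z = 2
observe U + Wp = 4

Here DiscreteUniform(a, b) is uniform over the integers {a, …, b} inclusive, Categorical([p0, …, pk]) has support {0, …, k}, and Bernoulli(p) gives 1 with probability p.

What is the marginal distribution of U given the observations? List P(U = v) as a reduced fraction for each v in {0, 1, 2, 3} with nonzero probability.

P(U=1) = 6/31, P(U=2) = 5/31, P(U=3) = 20/31

Enumerate traces; 12 have nonzero weight after conditioning:
  (Z=2, U=1, W=2, X=0, Y=0) weight 1/180
  (Z=2, U=1, W=2, X=0, Y=1) weight 1/180
  (Z=2, U=1, W=2, X=1, Y=0) weight 1/360
  (Z=2, U=1, W=2, X=1, Y=1) weight 1/360
  (Z=2, U=2, W=2, X=0, Y=0) weight 1/216
  (Z=2, U=2, W=2, X=0, Y=1) weight 1/216
  (Z=2, U=2, W=2, X=1, Y=0) weight 1/432
  (Z=2, U=2, W=2, X=1, Y=1) weight 1/432
  (Z=2, U=3, W=1, X=0, Y=0) weight 1/54
  … 3 more
Group by U:
  weight(U=1) = 1/60
  weight(U=2) = 1/72
  weight(U=3) = 1/18
Total weight = 1/60 + 1/72 + 1/18 = 31/360
P(U=1 | obs) = 1/60 / 31/360 = 6/31
P(U=2 | obs) = 1/72 / 31/360 = 5/31
P(U=3 | obs) = 1/18 / 31/360 = 20/31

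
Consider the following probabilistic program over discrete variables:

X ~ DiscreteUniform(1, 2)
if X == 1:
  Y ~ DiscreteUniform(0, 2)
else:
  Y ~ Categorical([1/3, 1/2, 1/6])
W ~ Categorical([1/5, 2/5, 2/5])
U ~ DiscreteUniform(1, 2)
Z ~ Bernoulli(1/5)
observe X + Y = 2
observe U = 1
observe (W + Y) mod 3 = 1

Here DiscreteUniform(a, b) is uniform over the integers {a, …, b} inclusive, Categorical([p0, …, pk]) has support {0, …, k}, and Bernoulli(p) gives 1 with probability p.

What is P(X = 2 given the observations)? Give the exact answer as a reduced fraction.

P(X = 2 | obs) = 2/3

Enumerate traces; 4 have nonzero weight after conditioning:
  (X=1, Y=1, W=0, U=1, Z=0) weight 1/75
  (X=1, Y=1, W=0, U=1, Z=1) weight 1/300
  (X=2, Y=0, W=1, U=1, Z=0) weight 2/75
  (X=2, Y=0, W=1, U=1, Z=1) weight 1/150
Group by X:
  weight(X=1) = 1/60
  weight(X=2) = 1/30
Total weight = 1/60 + 1/30 = 1/20
P(X=1 | obs) = 1/60 / 1/20 = 1/3
P(X=2 | obs) = 1/30 / 1/20 = 2/3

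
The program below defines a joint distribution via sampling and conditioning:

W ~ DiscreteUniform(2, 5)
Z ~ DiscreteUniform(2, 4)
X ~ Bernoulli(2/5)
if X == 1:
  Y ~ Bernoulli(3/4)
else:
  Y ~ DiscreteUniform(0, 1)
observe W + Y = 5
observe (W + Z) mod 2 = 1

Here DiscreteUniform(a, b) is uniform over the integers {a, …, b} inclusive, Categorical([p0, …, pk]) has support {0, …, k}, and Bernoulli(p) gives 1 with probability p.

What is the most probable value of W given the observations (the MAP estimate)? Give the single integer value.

argmax_v P(W = v | obs) = 5

Enumerate traces; 6 have nonzero weight after conditioning:
  (W=4, Z=3, X=0, Y=1) weight 1/40
  (W=4, Z=3, X=1, Y=1) weight 1/40
  (W=5, Z=2, X=0, Y=0) weight 1/40
  (W=5, Z=2, X=1, Y=0) weight 1/120
  (W=5, Z=4, X=0, Y=0) weight 1/40
  (W=5, Z=4, X=1, Y=0) weight 1/120
Group by W:
  weight(W=4) = 1/20
  weight(W=5) = 1/15
Total weight = 1/20 + 1/15 = 7/60
P(W=4 | obs) = 1/20 / 7/60 = 3/7
P(W=5 | obs) = 1/15 / 7/60 = 4/7
argmax = 5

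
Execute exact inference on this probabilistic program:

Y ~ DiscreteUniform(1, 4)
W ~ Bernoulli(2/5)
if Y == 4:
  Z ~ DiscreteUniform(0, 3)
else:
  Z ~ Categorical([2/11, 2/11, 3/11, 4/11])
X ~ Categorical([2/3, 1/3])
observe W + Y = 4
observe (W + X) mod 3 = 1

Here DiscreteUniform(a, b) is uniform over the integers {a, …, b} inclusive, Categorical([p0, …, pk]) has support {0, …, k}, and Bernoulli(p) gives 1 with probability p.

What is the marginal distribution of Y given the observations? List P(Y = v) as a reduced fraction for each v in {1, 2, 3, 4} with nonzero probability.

Enumerate traces; 8 have nonzero weight after conditioning:
  (Y=3, W=1, Z=0, X=0) weight 2/165
  (Y=3, W=1, Z=1, X=0) weight 2/165
  (Y=3, W=1, Z=2, X=0) weight 1/55
  (Y=3, W=1, Z=3, X=0) weight 4/165
  (Y=4, W=0, Z=0, X=1) weight 1/80
  (Y=4, W=0, Z=1, X=1) weight 1/80
  (Y=4, W=0, Z=2, X=1) weight 1/80
  (Y=4, W=0, Z=3, X=1) weight 1/80
Group by Y:
  weight(Y=3) = 1/15
  weight(Y=4) = 1/20
Total weight = 1/15 + 1/20 = 7/60
P(Y=3 | obs) = 1/15 / 7/60 = 4/7
P(Y=4 | obs) = 1/20 / 7/60 = 3/7

P(Y=3) = 4/7, P(Y=4) = 3/7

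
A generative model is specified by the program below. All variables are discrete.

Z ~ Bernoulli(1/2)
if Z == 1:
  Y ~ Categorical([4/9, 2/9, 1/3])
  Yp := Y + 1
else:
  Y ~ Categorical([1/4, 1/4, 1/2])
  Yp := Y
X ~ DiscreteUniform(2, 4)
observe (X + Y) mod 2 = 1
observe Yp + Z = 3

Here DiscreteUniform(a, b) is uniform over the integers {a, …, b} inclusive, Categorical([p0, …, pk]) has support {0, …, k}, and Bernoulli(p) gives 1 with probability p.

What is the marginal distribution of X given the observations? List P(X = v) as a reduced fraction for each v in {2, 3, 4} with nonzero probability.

Enumerate traces; 2 have nonzero weight after conditioning:
  (Z=1, Y=1, X=2) weight 1/27
  (Z=1, Y=1, X=4) weight 1/27
Group by X:
  weight(X=2) = 1/27
  weight(X=4) = 1/27
Total weight = 1/27 + 1/27 = 2/27
P(X=2 | obs) = 1/27 / 2/27 = 1/2
P(X=4 | obs) = 1/27 / 2/27 = 1/2

P(X=2) = 1/2, P(X=4) = 1/2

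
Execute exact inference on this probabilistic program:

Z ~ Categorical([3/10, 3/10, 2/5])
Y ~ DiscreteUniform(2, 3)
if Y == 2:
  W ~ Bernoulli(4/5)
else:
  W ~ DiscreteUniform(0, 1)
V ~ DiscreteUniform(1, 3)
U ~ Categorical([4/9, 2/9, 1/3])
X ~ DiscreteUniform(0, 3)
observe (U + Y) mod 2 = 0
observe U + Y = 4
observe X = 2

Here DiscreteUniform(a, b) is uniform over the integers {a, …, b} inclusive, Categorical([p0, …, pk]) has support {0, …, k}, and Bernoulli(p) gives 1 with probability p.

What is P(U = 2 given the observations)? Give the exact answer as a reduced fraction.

Enumerate traces; 36 have nonzero weight after conditioning:
  (Z=0, Y=2, W=0, V=1, U=2, X=2) weight 1/1200
  (Z=0, Y=2, W=0, V=2, U=2, X=2) weight 1/1200
  (Z=0, Y=2, W=0, V=3, U=2, X=2) weight 1/1200
  (Z=0, Y=2, W=1, V=1, U=2, X=2) weight 1/300
  (Z=0, Y=2, W=1, V=2, U=2, X=2) weight 1/300
  (Z=0, Y=2, W=1, V=3, U=2, X=2) weight 1/300
  (Z=0, Y=3, W=0, V=1, U=1, X=2) weight 1/720
  (Z=0, Y=3, W=0, V=2, U=1, X=2) weight 1/720
  … 28 more
Group by U:
  weight(U=1) = 1/36
  weight(U=2) = 1/24
Total weight = 1/36 + 1/24 = 5/72
P(U=1 | obs) = 1/36 / 5/72 = 2/5
P(U=2 | obs) = 1/24 / 5/72 = 3/5

P(U = 2 | obs) = 3/5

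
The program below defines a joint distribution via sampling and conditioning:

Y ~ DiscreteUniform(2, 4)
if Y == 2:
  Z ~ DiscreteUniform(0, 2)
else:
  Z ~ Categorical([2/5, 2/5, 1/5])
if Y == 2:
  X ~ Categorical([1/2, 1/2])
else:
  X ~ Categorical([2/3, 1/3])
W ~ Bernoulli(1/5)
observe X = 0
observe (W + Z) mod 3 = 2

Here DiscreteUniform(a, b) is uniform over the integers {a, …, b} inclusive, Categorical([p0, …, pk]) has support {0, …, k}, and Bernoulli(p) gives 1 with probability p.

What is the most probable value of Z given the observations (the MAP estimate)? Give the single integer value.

argmax_v P(Z = v | obs) = 2

Enumerate traces; 6 have nonzero weight after conditioning:
  (Y=2, Z=1, X=0, W=1) weight 1/90
  (Y=2, Z=2, X=0, W=0) weight 2/45
  (Y=3, Z=1, X=0, W=1) weight 4/225
  (Y=3, Z=2, X=0, W=0) weight 8/225
  (Y=4, Z=1, X=0, W=1) weight 4/225
  (Y=4, Z=2, X=0, W=0) weight 8/225
Group by Z:
  weight(Z=1) = 7/150
  weight(Z=2) = 26/225
Total weight = 7/150 + 26/225 = 73/450
P(Z=1 | obs) = 7/150 / 73/450 = 21/73
P(Z=2 | obs) = 26/225 / 73/450 = 52/73
argmax = 2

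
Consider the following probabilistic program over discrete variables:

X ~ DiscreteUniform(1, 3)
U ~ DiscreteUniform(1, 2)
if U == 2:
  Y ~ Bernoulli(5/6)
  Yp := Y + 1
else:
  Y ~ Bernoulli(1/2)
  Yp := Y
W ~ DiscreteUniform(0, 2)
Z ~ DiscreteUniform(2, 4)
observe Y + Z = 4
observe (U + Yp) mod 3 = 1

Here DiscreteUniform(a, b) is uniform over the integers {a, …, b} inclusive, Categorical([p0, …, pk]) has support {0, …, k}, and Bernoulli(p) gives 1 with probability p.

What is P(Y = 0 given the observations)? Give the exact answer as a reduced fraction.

P(Y = 0 | obs) = 3/8

Enumerate traces; 18 have nonzero weight after conditioning:
  (X=1, U=1, Y=0, W=0, Z=4) weight 1/108
  (X=1, U=1, Y=0, W=1, Z=4) weight 1/108
  (X=1, U=1, Y=0, W=2, Z=4) weight 1/108
  (X=1, U=2, Y=1, W=0, Z=3) weight 5/324
  (X=1, U=2, Y=1, W=1, Z=3) weight 5/324
  (X=1, U=2, Y=1, W=2, Z=3) weight 5/324
  (X=2, U=1, Y=0, W=0, Z=4) weight 1/108
  (X=2, U=1, Y=0, W=1, Z=4) weight 1/108
  … 10 more
Group by Y:
  weight(Y=0) = 1/12
  weight(Y=1) = 5/36
Total weight = 1/12 + 5/36 = 2/9
P(Y=0 | obs) = 1/12 / 2/9 = 3/8
P(Y=1 | obs) = 5/36 / 2/9 = 5/8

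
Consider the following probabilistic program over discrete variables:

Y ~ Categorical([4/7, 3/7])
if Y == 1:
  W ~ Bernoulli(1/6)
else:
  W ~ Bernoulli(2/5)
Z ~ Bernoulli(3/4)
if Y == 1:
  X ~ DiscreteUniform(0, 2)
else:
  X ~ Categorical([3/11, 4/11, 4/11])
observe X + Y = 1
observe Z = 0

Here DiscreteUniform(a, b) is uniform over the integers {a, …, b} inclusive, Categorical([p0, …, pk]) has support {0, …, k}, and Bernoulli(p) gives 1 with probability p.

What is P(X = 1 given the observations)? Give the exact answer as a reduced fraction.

Enumerate traces; 4 have nonzero weight after conditioning:
  (Y=0, W=0, Z=0, X=1) weight 12/385
  (Y=0, W=1, Z=0, X=1) weight 8/385
  (Y=1, W=0, Z=0, X=0) weight 5/168
  (Y=1, W=1, Z=0, X=0) weight 1/168
Group by X:
  weight(X=0) = 1/28
  weight(X=1) = 4/77
Total weight = 1/28 + 4/77 = 27/308
P(X=0 | obs) = 1/28 / 27/308 = 11/27
P(X=1 | obs) = 4/77 / 27/308 = 16/27

P(X = 1 | obs) = 16/27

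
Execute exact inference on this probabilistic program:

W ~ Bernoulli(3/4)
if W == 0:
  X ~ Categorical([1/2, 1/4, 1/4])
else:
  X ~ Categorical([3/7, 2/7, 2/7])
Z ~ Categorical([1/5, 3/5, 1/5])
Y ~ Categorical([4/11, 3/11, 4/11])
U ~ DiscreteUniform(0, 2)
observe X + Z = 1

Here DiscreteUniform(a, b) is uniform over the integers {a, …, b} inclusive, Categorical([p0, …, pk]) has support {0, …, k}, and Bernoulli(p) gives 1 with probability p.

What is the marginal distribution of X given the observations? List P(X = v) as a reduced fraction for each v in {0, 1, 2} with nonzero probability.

Enumerate traces; 36 have nonzero weight after conditioning:
  (W=0, X=0, Z=1, Y=0, U=0) weight 1/110
  (W=0, X=0, Z=1, Y=0, U=1) weight 1/110
  (W=0, X=0, Z=1, Y=0, U=2) weight 1/110
  (W=0, X=0, Z=1, Y=1, U=0) weight 3/440
  (W=0, X=0, Z=1, Y=1, U=1) weight 3/440
  (W=0, X=0, Z=1, Y=1, U=2) weight 3/440
  (W=0, X=0, Z=1, Y=2, U=0) weight 1/110
  (W=0, X=0, Z=1, Y=2, U=1) weight 1/110
  (W=0, X=1, Z=0, Y=0, U=0) weight 1/660
  … 27 more
Group by X:
  weight(X=0) = 15/56
  weight(X=1) = 31/560
Total weight = 15/56 + 31/560 = 181/560
P(X=0 | obs) = 15/56 / 181/560 = 150/181
P(X=1 | obs) = 31/560 / 181/560 = 31/181

P(X=0) = 150/181, P(X=1) = 31/181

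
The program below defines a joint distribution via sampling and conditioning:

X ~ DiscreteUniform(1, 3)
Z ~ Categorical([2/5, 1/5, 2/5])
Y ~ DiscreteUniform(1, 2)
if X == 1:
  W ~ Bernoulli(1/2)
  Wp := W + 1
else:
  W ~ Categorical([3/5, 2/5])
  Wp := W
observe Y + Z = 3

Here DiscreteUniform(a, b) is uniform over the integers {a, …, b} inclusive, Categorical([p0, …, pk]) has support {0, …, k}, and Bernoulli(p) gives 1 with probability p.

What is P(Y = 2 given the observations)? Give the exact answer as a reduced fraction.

P(Y = 2 | obs) = 1/3

Enumerate traces; 12 have nonzero weight after conditioning:
  (X=1, Z=1, Y=2, W=0) weight 1/60
  (X=1, Z=1, Y=2, W=1) weight 1/60
  (X=1, Z=2, Y=1, W=0) weight 1/30
  (X=1, Z=2, Y=1, W=1) weight 1/30
  (X=2, Z=1, Y=2, W=0) weight 1/50
  (X=2, Z=1, Y=2, W=1) weight 1/75
  (X=2, Z=2, Y=1, W=0) weight 1/25
  (X=2, Z=2, Y=1, W=1) weight 2/75
  … 4 more
Group by Y:
  weight(Y=1) = 1/5
  weight(Y=2) = 1/10
Total weight = 1/5 + 1/10 = 3/10
P(Y=1 | obs) = 1/5 / 3/10 = 2/3
P(Y=2 | obs) = 1/10 / 3/10 = 1/3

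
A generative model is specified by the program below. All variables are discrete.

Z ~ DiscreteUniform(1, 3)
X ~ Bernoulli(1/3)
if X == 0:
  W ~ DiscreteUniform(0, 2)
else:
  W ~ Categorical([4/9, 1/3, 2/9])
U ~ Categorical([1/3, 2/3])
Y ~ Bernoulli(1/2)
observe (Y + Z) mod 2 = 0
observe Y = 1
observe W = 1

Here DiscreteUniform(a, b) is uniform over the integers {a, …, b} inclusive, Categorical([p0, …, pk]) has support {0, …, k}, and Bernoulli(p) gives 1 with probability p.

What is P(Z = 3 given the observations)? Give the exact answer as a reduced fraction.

P(Z = 3 | obs) = 1/2

Enumerate traces; 8 have nonzero weight after conditioning:
  (Z=1, X=0, W=1, U=0, Y=1) weight 1/81
  (Z=1, X=0, W=1, U=1, Y=1) weight 2/81
  (Z=1, X=1, W=1, U=0, Y=1) weight 1/162
  (Z=1, X=1, W=1, U=1, Y=1) weight 1/81
  (Z=3, X=0, W=1, U=0, Y=1) weight 1/81
  (Z=3, X=0, W=1, U=1, Y=1) weight 2/81
  (Z=3, X=1, W=1, U=0, Y=1) weight 1/162
  (Z=3, X=1, W=1, U=1, Y=1) weight 1/81
Group by Z:
  weight(Z=1) = 1/18
  weight(Z=3) = 1/18
Total weight = 1/18 + 1/18 = 1/9
P(Z=1 | obs) = 1/18 / 1/9 = 1/2
P(Z=3 | obs) = 1/18 / 1/9 = 1/2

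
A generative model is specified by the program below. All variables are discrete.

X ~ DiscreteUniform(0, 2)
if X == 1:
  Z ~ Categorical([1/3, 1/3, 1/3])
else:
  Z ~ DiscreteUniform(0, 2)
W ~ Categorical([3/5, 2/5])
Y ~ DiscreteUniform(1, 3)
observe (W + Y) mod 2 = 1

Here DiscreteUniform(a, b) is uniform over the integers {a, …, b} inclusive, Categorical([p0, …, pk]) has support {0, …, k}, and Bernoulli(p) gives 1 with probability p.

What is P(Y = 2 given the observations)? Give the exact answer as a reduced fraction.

P(Y = 2 | obs) = 1/4

Enumerate traces; 27 have nonzero weight after conditioning:
  (X=0, Z=0, W=0, Y=1) weight 1/45
  (X=0, Z=0, W=0, Y=3) weight 1/45
  (X=0, Z=0, W=1, Y=2) weight 2/135
  (X=0, Z=1, W=0, Y=1) weight 1/45
  (X=0, Z=1, W=0, Y=3) weight 1/45
  (X=0, Z=1, W=1, Y=2) weight 2/135
  (X=0, Z=2, W=0, Y=1) weight 1/45
  (X=0, Z=2, W=0, Y=3) weight 1/45
  … 19 more
Group by Y:
  weight(Y=1) = 1/5
  weight(Y=2) = 2/15
  weight(Y=3) = 1/5
Total weight = 1/5 + 2/15 + 1/5 = 8/15
P(Y=1 | obs) = 1/5 / 8/15 = 3/8
P(Y=2 | obs) = 2/15 / 8/15 = 1/4
P(Y=3 | obs) = 1/5 / 8/15 = 3/8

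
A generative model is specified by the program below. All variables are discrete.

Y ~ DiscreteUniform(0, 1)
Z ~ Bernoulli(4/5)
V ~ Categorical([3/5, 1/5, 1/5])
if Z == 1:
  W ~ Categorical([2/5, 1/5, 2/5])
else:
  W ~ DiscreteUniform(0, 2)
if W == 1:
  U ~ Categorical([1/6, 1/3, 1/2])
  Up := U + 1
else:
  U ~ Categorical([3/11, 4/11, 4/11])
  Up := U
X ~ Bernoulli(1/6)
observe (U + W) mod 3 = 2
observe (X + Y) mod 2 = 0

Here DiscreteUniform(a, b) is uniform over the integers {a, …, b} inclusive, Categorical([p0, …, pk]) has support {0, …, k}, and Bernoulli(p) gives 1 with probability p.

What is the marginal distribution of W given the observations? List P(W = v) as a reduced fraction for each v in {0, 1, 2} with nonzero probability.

P(W=0) = 87/199, P(W=1) = 187/796, P(W=2) = 261/796

Enumerate traces; 36 have nonzero weight after conditioning:
  (Y=0, Z=0, V=0, W=0, U=2, X=0) weight 1/165
  (Y=0, Z=0, V=0, W=1, U=1, X=0) weight 1/180
  (Y=0, Z=0, V=0, W=2, U=0, X=0) weight 1/220
  (Y=0, Z=0, V=1, W=0, U=2, X=0) weight 1/495
  (Y=0, Z=0, V=1, W=1, U=1, X=0) weight 1/540
  (Y=0, Z=0, V=1, W=2, U=0, X=0) weight 1/660
  (Y=0, Z=0, V=2, W=0, U=2, X=0) weight 1/495
  (Y=0, Z=0, V=2, W=1, U=1, X=0) weight 1/540
  … 28 more
Group by W:
  weight(W=0) = 58/825
  weight(W=1) = 17/450
  weight(W=2) = 29/550
Total weight = 58/825 + 17/450 + 29/550 = 398/2475
P(W=0 | obs) = 58/825 / 398/2475 = 87/199
P(W=1 | obs) = 17/450 / 398/2475 = 187/796
P(W=2 | obs) = 29/550 / 398/2475 = 261/796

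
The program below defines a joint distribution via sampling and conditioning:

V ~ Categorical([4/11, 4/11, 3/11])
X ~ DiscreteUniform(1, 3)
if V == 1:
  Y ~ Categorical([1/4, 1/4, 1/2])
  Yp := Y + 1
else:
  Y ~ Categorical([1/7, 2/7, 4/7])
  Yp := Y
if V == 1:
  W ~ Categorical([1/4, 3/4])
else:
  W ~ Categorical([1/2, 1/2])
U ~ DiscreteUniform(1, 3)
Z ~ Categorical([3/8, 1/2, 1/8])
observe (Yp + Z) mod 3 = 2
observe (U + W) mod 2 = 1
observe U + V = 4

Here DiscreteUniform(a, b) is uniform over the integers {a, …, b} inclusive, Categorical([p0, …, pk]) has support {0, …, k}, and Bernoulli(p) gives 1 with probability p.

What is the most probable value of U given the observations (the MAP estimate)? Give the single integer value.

Enumerate traces; 18 have nonzero weight after conditioning:
  (V=1, X=1, Y=0, W=0, U=3, Z=1) weight 1/792
  (V=1, X=1, Y=1, W=0, U=3, Z=0) weight 1/1056
  (V=1, X=1, Y=2, W=0, U=3, Z=2) weight 1/1584
  (V=1, X=2, Y=0, W=0, U=3, Z=1) weight 1/792
  (V=1, X=2, Y=1, W=0, U=3, Z=0) weight 1/1056
  (V=1, X=2, Y=2, W=0, U=3, Z=2) weight 1/1584
  (V=1, X=3, Y=0, W=0, U=3, Z=1) weight 1/792
  (V=1, X=3, Y=1, W=0, U=3, Z=0) weight 1/1056
  (V=2, X=1, Y=0, W=1, U=2, Z=2) weight 1/3696
  … 9 more
Group by U:
  weight(U=2) = 3/176
  weight(U=3) = 3/352
Total weight = 3/176 + 3/352 = 9/352
P(U=2 | obs) = 3/176 / 9/352 = 2/3
P(U=3 | obs) = 3/352 / 9/352 = 1/3
argmax = 2

argmax_v P(U = v | obs) = 2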